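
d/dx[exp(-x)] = -exp(-x)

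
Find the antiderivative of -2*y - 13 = -y^2 - 13*y + C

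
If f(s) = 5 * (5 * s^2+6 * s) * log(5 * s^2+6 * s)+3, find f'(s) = 50*s*log(5*s^2 + 6*s) + 50*s + 30*log(5*s^2 + 6*s) + 30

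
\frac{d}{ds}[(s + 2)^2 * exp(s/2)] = s^2*exp(s/2)/2 + 4*s*exp(s/2) + 6*exp(s/2)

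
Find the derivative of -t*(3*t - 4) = 4 - 6*t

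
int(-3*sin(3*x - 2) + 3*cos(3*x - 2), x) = sqrt(2)*cos(-3*x + pi/4 + 2) + C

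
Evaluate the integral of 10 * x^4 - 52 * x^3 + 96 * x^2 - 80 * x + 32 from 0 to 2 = 16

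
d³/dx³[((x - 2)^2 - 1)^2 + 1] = 24*x - 48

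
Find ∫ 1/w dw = log(w) + C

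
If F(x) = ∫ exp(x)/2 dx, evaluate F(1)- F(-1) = -exp(-1)/2 + E/2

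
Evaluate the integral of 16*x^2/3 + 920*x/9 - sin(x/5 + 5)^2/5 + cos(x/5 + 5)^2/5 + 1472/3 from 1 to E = -4892/9 + sin(2*(E/5 + 5))/2 - sin(52/5)/2 + 16*exp(3)/9 + 460*exp(2)/9 + 1472*E/3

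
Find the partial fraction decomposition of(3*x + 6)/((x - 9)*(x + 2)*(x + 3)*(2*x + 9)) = 4/(27*(2*x + 9)) - 1/(12*(x + 3)) + 1/(108*(x - 9))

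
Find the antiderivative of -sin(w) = cos(w) + C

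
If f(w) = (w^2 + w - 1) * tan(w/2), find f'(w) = w^2/(2*cos(w/2)^2) + 2*w*tan(w/2) + w/(2*cos(w/2)^2) + tan(w/2) - 1/(2*cos(w/2)^2)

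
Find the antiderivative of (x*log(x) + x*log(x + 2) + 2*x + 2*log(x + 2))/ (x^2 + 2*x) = (log(x) + 2)*log(x + 2) + C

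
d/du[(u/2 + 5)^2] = u/2 + 5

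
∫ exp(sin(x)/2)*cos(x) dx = 2*exp(sin(x)/2) + C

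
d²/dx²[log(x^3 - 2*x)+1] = (-3*x^4 - 4)/(x^6 - 4*x^4 + 4*x^2)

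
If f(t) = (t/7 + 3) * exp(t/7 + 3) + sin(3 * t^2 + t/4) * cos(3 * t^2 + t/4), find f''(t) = -72*t^2*sin(t*(6*t + 1/2)) + t*exp(3)*exp(t/7)/343 - 6*t*sin(t*(6*t + 1/2)) + 5*exp(3)*exp(t/7)/49 - sin(t*(6*t + 1/2))/8 + 6*cos(t*(6*t + 1/2))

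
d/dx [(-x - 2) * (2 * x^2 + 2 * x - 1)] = -6*x^2 - 12*x - 3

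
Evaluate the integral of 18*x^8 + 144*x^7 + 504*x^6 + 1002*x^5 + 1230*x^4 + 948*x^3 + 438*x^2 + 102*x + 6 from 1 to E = -(1 + E)^6 - 944 - 2*(1 + E)^3 + 2*(1 + E)^9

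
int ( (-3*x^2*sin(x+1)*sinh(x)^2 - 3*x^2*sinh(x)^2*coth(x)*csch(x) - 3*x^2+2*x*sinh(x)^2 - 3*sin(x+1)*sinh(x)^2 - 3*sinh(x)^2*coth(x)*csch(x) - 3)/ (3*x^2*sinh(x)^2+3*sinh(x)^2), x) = log(x^2 + 1)/3 + cos(x + 1) + coth(x) + csch(x) + C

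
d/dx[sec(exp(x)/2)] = exp(x)*tan(exp(x)/2)*sec(exp(x)/2)/2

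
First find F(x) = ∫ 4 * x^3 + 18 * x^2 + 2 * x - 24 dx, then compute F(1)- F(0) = -16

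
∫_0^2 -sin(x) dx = -1 + cos(2)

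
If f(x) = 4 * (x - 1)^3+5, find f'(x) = 12*x^2 - 24*x + 12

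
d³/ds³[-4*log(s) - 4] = -8/s^3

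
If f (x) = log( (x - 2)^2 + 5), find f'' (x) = (-2*x^2 + 8*x + 2)/(x^4 - 8*x^3 + 34*x^2 - 72*x + 81)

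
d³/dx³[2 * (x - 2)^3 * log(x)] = (12*x^3*log(x) + 22*x^3 - 24*x^2 - 24*x - 32)/x^3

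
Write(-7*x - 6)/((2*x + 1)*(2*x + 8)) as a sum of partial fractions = -5/(14*(2*x + 1)) - 11/(7*(x + 4))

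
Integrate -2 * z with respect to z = -z^2 + C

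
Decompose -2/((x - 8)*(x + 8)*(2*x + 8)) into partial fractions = -1/(64*(x + 8)) + 1/(48*(x + 4)) - 1/(192*(x - 8))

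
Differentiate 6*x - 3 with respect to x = 6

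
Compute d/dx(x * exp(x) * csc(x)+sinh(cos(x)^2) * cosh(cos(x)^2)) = -x*exp(x)*cot(x)*csc(x) + x*exp(x)*csc(x) + exp(x)*csc(x) - 2*sin(x)*cos(x)*sinh(cos(x)^2)^2 - 2*sin(x)*cos(x)*cosh(cos(x)^2)^2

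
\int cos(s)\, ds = sin(s) + C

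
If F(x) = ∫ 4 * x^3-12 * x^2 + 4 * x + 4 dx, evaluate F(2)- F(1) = -3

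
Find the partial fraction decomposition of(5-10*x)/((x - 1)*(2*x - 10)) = 5/(8*(x - 1)) - 45/(8*(x - 5))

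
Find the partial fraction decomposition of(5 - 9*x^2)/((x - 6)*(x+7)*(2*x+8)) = -218/(39*(x + 7)) + 139/(60*(x + 4)) - 319/(260*(x - 6))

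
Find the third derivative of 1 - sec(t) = (1 - 6/cos(t)^2)*sin(t)/cos(t)^2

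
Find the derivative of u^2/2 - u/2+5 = u - 1/2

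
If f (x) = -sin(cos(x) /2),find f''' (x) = (-sin(x)^2*cos(cos(x)/2) + 6*sin(cos(x)/2)*cos(x) - 4*cos(cos(x)/2))*sin(x)/8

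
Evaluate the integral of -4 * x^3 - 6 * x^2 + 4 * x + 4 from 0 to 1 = 3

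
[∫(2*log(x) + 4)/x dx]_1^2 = -4 + (log(2) + 2)^2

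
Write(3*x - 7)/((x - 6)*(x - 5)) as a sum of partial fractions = -8/(x - 5) + 11/(x - 6)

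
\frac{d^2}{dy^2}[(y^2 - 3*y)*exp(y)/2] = y^2*exp(y)/2 + y*exp(y)/2 - 2*exp(y)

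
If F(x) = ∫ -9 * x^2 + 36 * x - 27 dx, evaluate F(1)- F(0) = -12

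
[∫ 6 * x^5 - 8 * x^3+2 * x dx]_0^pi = (-pi + pi^3)^2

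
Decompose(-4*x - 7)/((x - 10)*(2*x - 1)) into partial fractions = 18/(19*(2*x - 1)) - 47/(19*(x - 10))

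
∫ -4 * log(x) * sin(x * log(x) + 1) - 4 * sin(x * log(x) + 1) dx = 4*cos(x*log(x) + 1) + C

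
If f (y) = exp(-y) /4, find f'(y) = -exp(-y)/4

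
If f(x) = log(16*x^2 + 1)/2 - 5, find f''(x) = (16 - 256*x^2)/(256*x^4 + 32*x^2 + 1)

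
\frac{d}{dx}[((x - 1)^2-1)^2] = 4*x^3 - 12*x^2 + 8*x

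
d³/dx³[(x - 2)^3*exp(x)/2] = x^3*exp(x)/2 + 3*x^2*exp(x)/2 - 3*x*exp(x) - exp(x)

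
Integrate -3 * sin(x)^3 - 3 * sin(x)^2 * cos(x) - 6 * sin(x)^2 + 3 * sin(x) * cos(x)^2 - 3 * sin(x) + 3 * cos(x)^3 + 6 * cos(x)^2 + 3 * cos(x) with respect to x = (sqrt(2)*sin(x + pi/4) + 1)^3 + C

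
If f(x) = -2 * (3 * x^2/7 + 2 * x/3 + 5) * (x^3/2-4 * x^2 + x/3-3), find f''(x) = -60*x^3/7 + 232*x^2/7 + 2*x/7 + 5308/63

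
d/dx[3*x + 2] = 3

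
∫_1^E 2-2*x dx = -(-1 + E)^2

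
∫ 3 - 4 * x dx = -2*x^2 + 3*x + C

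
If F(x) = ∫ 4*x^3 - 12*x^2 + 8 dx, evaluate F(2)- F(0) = 0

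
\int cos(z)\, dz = sin(z) + C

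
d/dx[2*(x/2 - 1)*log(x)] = (x*log(x) + x - 2)/x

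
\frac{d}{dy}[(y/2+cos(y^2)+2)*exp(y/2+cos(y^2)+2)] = (-y^2*sin(y^2) - 2*y*sin(y^2)*cos(y^2) - 6*y*sin(y^2) + y/4 + cos(y^2)/2 + 3/2)*exp(2)*exp(y/2)*exp(cos(y^2))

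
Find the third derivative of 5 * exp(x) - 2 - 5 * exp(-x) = (5*exp(2*x) + 5)*exp(-x)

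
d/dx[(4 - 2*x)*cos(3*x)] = 6*x*sin(3*x) - 12*sin(3*x) - 2*cos(3*x)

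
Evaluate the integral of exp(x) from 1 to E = -E + exp(E)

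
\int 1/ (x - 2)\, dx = log(x - 2) + C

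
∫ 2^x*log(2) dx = 2^x + C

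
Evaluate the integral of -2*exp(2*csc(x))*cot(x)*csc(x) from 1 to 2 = -exp(2*csc(1)) + exp(2*csc(2))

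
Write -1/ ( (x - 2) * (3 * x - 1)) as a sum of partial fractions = 3/(5*(3*x - 1)) - 1/(5*(x - 2))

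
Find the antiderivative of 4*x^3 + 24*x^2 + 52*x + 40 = x^4 + 8*x^3 + 26*x^2 + 40*x + C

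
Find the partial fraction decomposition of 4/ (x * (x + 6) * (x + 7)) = 4/(7*(x + 7)) - 2/(3*(x + 6)) + 2/(21*x)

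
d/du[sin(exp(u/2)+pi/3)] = exp(u/2)*cos(exp(u/2) + pi/3)/2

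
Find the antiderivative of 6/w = 6*log(w) + C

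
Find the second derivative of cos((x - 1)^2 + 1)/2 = -2*x^2*cos(x^2 - 2*x + 2) + 4*x*cos(x^2 - 2*x + 2) - sin(x^2 - 2*x + 2) - 2*cos(x^2 - 2*x + 2)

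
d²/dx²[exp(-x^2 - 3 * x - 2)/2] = (4*x^2 + 12*x + 7)*exp(-x^2 - 3*x - 2)/2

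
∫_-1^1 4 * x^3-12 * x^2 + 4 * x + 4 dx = 0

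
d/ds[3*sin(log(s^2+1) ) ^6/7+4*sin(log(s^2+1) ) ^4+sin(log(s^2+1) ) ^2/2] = 2*s*(18*sin(log(s^2 + 1))^4 + 112*sin(log(s^2 + 1))^2 + 7)*sin(log(s^2 + 1))*cos(log(s^2 + 1))/(7*s^2 + 7)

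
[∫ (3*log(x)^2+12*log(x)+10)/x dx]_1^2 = -8 - 2*log(2) + (log(2) + 2)^3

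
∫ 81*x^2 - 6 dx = 27*x^3 - 6*x + C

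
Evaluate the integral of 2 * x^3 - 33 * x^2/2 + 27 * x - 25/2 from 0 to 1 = -4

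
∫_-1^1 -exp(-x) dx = -E + exp(-1)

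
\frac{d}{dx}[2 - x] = -1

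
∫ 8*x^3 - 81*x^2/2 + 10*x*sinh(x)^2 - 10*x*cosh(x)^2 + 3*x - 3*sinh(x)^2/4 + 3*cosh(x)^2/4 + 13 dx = 2*x^4 - 27*x^3/2 - 7*x^2/2 + 55*x/4 + C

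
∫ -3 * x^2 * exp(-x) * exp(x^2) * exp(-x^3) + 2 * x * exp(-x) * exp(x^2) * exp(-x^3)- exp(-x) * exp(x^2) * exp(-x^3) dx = exp(-x*(x^2 - x + 1)) + C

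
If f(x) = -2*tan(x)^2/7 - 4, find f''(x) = -12*tan(x)^4/7 - 16*tan(x)^2/7 - 4/7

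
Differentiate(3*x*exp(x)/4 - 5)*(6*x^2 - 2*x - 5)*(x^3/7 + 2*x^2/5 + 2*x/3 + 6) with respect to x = 9*x^6*exp(x)/14 + 381*x^5*exp(x)/70 + 1371*x^4*exp(x)/140 - 150*x^4/7 + 2237*x^3*exp(x)/70 - 296*x^3/7 + 62*x^2*exp(x) - 261*x^2/7 - 91*x*exp(x)/2 - 980*x/3 - 45*exp(x)/2 + 230/3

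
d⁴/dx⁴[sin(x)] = sin(x)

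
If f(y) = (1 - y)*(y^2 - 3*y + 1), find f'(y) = -3*y^2 + 8*y - 4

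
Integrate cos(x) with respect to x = sin(x) + C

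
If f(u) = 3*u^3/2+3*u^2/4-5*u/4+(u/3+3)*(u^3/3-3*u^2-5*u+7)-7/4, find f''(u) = 4*u^2/3 + 9*u - 119/6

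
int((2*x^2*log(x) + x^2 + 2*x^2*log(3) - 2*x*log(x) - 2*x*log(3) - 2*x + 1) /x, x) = (x - 1)^2*log(3*x) + C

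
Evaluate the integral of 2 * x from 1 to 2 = 3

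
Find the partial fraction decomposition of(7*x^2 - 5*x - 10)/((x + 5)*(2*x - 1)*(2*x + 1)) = 23/(36*(2*x + 1)) - 43/(44*(2*x - 1)) + 190/(99*(x + 5))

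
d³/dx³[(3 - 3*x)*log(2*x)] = (3*x + 6)/x^3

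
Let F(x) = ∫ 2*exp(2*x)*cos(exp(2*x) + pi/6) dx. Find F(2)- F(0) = -sin(pi/6 + 1) + sin(pi/6 + exp(4))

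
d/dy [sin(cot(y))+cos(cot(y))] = -sqrt(2)*cos(pi/4 + 1/tan(y))/sin(y)^2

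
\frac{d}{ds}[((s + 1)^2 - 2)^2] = 4*s^3 + 12*s^2 + 4*s - 4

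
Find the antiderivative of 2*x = x^2 + C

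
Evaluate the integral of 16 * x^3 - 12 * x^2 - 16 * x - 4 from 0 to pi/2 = 2*pi*(-pi - pi^2/4 - 1 + pi^3/8)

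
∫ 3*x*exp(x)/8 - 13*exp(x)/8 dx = (3*x - 16)*exp(x)/8 + C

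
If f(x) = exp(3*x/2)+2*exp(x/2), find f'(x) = 3*exp(3*x/2)/2 + exp(x/2)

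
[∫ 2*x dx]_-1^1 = 0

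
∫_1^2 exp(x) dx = -E + exp(2)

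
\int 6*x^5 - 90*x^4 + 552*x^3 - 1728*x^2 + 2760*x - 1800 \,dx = x^6 - 18*x^5 + 138*x^4 - 576*x^3 + 1380*x^2 - 1800*x + C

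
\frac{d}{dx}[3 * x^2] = 6*x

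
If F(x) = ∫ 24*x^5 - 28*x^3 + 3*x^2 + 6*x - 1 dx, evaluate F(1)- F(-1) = 0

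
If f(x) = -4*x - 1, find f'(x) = -4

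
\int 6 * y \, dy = 3*y^2 + C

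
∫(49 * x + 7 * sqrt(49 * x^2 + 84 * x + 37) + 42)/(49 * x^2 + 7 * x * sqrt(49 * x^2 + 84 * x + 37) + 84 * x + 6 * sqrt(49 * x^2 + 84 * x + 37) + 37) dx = log(7*x + sqrt(49*x^2 + 84*x + 37) + 6) + C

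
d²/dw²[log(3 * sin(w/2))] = -1/(2*(1 - cos(w)))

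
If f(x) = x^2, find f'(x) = 2*x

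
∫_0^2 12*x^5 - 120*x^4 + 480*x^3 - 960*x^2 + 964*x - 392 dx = -136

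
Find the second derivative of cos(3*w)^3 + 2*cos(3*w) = -81*cos(3*w)^3 + 36*cos(3*w)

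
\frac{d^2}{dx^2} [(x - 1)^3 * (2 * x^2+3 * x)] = 40*x^3 - 36*x^2 - 18*x + 14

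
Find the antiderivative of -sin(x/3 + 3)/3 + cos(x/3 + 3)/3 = sqrt(2)*sin(x/3 + pi/4 + 3) + C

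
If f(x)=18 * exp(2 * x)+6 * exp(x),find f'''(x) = 144*exp(2*x) + 6*exp(x)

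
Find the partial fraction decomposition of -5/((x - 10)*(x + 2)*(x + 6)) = -5/(64*(x + 6)) + 5/(48*(x + 2)) - 5/(192*(x - 10))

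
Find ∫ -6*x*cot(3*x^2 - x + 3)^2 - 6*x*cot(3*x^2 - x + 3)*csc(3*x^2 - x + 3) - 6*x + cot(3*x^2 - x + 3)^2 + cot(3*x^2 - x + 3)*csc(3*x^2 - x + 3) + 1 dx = cot(3*x^2 - x + 3) + csc(3*x^2 - x + 3) + C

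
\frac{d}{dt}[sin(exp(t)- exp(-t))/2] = (exp(2*t) + 1)*exp(-t)*cos(exp(t) - exp(-t))/2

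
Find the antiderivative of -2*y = -y^2 + C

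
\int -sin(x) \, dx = cos(x) + C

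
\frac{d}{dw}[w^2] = 2*w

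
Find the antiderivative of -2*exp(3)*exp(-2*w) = exp(3 - 2*w) + C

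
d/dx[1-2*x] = -2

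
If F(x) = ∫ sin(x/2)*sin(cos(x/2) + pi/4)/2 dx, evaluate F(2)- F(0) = -cos(pi/4 + 1) + cos(cos(1) + pi/4)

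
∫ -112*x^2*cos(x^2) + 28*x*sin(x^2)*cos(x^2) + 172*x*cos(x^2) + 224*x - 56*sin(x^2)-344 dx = -8*x + 7*(-4*x + sin(x^2) + 6)^2 + 2*sin(x^2) + C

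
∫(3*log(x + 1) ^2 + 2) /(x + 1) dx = (log(x + 1)^2 + 2)*log(x + 1) + C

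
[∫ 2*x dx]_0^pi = pi^2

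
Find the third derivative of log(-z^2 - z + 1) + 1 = (4*z^3 + 6*z^2 + 18*z + 8)/(z^6 + 3*z^5 - 5*z^3 + 3*z - 1)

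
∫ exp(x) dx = exp(x) + C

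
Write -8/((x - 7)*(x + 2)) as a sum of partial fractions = 8/(9*(x + 2)) - 8/(9*(x - 7))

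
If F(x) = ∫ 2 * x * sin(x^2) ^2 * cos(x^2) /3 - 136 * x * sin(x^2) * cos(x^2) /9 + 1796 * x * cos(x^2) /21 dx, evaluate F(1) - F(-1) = 0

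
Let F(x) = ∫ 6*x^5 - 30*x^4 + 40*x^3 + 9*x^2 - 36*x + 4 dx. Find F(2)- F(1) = -2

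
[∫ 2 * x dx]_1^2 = 3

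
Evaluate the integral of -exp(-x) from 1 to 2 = -exp(-1) + exp(-2)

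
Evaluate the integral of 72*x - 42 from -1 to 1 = -84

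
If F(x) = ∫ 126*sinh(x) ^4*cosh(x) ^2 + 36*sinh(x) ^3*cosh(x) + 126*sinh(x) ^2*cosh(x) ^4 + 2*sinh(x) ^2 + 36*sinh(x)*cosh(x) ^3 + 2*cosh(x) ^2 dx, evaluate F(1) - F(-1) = 2*sinh(2) + 84*sinh(1)^3*cosh(1)^3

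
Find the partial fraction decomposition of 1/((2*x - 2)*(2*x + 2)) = -1/(8*(x + 1)) + 1/(8*(x - 1))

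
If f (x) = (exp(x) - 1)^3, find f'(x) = 3*exp(3*x) - 6*exp(2*x) + 3*exp(x)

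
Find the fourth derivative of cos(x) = cos(x)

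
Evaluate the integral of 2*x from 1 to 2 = 3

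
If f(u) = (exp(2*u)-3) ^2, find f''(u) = 16*exp(4*u) - 24*exp(2*u)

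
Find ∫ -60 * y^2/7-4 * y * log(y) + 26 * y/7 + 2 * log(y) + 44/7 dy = 2*y*(-10*y^2 + 10*y - 7*(y - 1)*log(y) + 15)/7 + C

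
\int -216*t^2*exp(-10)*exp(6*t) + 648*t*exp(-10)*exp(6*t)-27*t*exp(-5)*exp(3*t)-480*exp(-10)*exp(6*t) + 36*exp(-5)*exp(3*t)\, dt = (15 - 9*t)*exp(3*t - 5) - 4*(3*t - 5)^2*exp(6*t - 10) + C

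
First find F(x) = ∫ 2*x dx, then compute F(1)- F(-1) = 0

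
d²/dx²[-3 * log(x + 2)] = 3/(x^2 + 4*x + 4)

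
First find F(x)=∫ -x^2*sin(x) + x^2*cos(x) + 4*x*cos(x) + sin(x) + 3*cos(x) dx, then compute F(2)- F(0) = 9*cos(2) - 1 + 9*sin(2)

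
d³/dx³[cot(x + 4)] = -6*cot(x + 4)^4 - 8*cot(x + 4)^2 - 2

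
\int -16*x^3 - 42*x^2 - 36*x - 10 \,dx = -4*x^4 - 14*x^3 - 18*x^2 - 10*x + C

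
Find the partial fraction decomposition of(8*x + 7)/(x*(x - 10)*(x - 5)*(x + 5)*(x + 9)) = -65/(9576*(x + 9)) + 11/(1000*(x + 5)) - 47/(3500*(x - 5)) + 29/(4750*(x - 10)) + 7/(2250*x)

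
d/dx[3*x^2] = 6*x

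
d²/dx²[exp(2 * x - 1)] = 4*exp(2*x - 1)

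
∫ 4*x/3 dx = 2*x^2/3 + C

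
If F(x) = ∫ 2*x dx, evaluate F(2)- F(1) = 3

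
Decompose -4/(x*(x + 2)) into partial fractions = 2/(x + 2) - 2/x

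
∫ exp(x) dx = exp(x) + C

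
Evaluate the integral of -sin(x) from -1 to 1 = 0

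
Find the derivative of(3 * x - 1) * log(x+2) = (3*x*log(x + 2) + 3*x + 6*log(x + 2) - 1)/(x + 2)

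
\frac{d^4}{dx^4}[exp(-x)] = exp(-x)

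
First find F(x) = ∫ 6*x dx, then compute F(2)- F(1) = 9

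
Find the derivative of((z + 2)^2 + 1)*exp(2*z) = 2*z^2*exp(2*z) + 10*z*exp(2*z) + 14*exp(2*z)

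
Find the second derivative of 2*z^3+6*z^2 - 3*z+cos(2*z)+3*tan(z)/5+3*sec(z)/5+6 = 12*z - 4*cos(2*z) + 6*tan(z)^3/5 + 6*tan(z)^2*sec(z)/5 + 6*tan(z)/5 + 3*sec(z)/5 + 12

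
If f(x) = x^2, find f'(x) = 2*x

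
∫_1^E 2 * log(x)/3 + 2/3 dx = 2*E/3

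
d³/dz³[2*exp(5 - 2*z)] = -16*exp(5 - 2*z)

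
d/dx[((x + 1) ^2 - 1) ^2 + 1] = 4*x^3 + 12*x^2 + 8*x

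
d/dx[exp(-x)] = -exp(-x)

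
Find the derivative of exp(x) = exp(x)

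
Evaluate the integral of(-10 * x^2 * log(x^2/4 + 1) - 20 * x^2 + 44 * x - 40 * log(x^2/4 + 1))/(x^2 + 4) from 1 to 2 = -12*log(5) + 26*log(2)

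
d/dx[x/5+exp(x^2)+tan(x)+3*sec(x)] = 2*x*exp(x^2) + tan(x)^2 + 3*tan(x)*sec(x) + 6/5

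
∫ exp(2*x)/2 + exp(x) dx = (exp(x) + 2)^2/4 + C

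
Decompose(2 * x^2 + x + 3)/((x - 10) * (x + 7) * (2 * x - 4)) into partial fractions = 47/(153*(x + 7)) - 13/(144*(x - 2)) + 213/(272*(x - 10))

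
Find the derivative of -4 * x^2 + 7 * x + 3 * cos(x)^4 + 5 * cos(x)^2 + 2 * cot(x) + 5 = -8*x - 8*sin(2*x) - 3*sin(4*x)/2 + 5 - 2/tan(x)^2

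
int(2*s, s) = s^2 + C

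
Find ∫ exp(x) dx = exp(x) + C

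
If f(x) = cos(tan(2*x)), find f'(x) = -2*sin(tan(2*x))/cos(2*x)^2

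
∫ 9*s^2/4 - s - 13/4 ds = 3*s^3/4 - s^2/2 - 13*s/4 + C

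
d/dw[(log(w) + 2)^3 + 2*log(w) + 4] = (3*log(w)^2 + 12*log(w) + 14)/w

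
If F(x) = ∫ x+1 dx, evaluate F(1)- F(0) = 3/2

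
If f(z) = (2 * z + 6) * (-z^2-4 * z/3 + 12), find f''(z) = -12*z - 52/3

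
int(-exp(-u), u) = exp(-u) + C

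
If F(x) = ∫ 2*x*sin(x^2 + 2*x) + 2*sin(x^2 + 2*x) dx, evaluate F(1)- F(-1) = cos(1) - cos(3)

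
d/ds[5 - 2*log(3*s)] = -2/s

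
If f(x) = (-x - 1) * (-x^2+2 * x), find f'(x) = 3*x^2 - 2*x - 2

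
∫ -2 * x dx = -x^2 + C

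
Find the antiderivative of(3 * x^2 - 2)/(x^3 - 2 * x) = log(x*(x^2 - 2)) + C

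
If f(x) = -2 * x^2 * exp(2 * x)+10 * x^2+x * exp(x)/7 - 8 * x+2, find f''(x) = -8*x^2*exp(2*x) - 16*x*exp(2*x) + x*exp(x)/7 - 4*exp(2*x) + 2*exp(x)/7 + 20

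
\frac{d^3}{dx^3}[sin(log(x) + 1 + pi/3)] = (3*sin(log(x) + 1 + pi/3) + cos(log(x) + 1 + pi/3))/x^3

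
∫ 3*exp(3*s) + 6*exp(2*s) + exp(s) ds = (exp(s) + 1)^3 - 2*exp(s) + C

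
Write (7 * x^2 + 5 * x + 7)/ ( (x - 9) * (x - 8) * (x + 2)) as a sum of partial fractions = 5/(22*(x + 2)) - 99/(2*(x - 8)) + 619/(11*(x - 9))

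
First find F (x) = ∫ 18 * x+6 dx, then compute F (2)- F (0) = 48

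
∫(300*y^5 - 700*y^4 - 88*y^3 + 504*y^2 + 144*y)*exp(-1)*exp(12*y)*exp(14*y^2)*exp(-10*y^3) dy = (-10*y^3 + 14*y^2 + 12*y - 1)*exp(-10*y^3 + 14*y^2 + 12*y - 1) + C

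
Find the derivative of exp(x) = exp(x)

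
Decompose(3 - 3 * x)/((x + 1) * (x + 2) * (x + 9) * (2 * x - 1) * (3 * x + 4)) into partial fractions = 567/(506*(3*x + 4)) + 8/(1045*(2*x - 1)) + 15/(12236*(x + 9)) - 9/(70*(x + 2)) - 1/(4*(x + 1))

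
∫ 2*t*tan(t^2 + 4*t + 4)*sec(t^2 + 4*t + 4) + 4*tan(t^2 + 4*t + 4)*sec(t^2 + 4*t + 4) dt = sec((t + 2)^2) + C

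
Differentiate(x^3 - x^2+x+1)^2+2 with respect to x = 6*x^5 - 10*x^4 + 12*x^3 - 2*x + 2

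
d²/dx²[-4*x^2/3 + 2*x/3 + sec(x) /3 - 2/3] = -8/3 - 1/(3*cos(x)) + 2/(3*cos(x)^3)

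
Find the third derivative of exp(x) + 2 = exp(x)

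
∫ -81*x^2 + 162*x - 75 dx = -27*x^3 + 81*x^2 - 75*x + C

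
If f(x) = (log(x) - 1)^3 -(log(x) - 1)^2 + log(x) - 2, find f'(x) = (3*log(x)^2 - 8*log(x) + 6)/x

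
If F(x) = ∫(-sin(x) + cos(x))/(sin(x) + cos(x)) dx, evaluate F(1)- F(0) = log(sin(pi/4 + 1)) + log(2)/2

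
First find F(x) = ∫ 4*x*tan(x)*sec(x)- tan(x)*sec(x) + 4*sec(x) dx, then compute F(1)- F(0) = 1 + 3*sec(1)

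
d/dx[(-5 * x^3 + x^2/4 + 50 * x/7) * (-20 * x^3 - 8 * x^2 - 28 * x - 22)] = 600*x^5 + 175*x^4 - 136*x^3/7 + 963*x^2/7 - 411*x - 1100/7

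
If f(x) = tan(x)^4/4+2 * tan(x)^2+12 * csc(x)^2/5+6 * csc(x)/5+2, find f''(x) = 5*tan(x)^6 + 20*tan(x)^4 + 19*tan(x)^2 + 4 - 6/(5*sin(x)) - 48/(5*sin(x)^2) + 12/(5*sin(x)^3) + 72/(5*sin(x)^4)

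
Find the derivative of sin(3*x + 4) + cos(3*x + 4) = 3*sqrt(2)*cos(3*x + pi/4 + 4)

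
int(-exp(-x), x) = exp(-x) + C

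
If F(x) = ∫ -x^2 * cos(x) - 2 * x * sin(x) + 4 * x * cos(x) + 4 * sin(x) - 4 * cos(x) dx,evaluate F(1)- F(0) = -sin(1)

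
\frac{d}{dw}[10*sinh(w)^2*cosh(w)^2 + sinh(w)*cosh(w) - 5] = 5*sinh(4*w) + cosh(2*w)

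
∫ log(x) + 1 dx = x*log(x) + C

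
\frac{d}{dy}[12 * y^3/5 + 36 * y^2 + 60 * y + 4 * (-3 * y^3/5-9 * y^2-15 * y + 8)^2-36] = 216*y^5/25 + 216*y^4 + 1584*y^3 + 3132*y^2 + 720*y - 900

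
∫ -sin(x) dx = cos(x) + C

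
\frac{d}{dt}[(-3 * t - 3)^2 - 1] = 18*t + 18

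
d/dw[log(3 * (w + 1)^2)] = 2/(w + 1)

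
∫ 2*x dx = x^2 + C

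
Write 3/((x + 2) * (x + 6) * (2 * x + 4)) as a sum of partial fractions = 3/(32*(x + 6)) - 3/(32*(x + 2)) + 3/(8*(x + 2)^2)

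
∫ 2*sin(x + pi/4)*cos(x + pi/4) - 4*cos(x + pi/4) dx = (sin(x + pi/4) - 2)^2 + C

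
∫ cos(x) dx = sin(x) + C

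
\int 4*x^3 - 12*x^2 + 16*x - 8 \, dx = x^4 - 4*x^3 + 8*x^2 - 8*x + C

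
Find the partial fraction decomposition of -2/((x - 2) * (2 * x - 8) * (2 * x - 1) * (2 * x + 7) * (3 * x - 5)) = -81/(1519*(3*x - 5)) - 1/(5115*(2*x + 7)) + 1/(147*(2*x - 1)) + 1/(66*(x - 2)) - 1/(1470*(x - 4))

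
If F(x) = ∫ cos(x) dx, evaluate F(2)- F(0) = sin(2)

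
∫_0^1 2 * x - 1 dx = 0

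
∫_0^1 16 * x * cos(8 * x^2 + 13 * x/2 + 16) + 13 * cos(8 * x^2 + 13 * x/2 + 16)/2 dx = sin(61/2) - sin(16)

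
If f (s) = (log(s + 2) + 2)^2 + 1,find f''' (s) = (4*log(s + 2) + 2)/(s^3 + 6*s^2 + 12*s + 8)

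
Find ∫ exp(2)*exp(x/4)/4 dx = exp(x/4 + 2) + C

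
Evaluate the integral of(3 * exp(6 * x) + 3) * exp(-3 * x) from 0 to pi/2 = -exp(-3*pi/2) + exp(3*pi/2)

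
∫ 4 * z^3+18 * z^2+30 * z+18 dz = z^4 + 6*z^3 + 15*z^2 + 18*z + C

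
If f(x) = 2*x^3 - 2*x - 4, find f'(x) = 6*x^2 - 2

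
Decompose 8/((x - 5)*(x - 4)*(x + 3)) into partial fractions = 1/(7*(x + 3)) - 8/(7*(x - 4)) + 1/(x - 5)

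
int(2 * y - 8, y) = y^2 - 8*y + C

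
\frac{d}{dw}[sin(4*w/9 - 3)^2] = 4*sin(8*w/9 - 6)/9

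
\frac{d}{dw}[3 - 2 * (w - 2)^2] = 8 - 4*w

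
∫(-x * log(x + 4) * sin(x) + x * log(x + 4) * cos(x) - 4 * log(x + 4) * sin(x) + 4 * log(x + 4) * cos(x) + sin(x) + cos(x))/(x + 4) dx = sqrt(2)*log(x + 4)*sin(x + pi/4) + C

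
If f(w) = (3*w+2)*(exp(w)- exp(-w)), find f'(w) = (3*w*exp(2*w) + 3*w + 5*exp(2*w) - 1)*exp(-w)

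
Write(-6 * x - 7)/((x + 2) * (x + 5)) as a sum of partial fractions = -23/(3*(x + 5)) + 5/(3*(x + 2))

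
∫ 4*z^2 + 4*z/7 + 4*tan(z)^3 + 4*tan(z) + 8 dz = 4*z^3/3 + 2*z^2/7 + 8*z + 2*tan(z)^2 + C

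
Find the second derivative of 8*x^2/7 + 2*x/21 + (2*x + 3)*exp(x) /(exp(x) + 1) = (-14*x*exp(2*x) + 14*x*exp(x) + 16*exp(3*x) + 55*exp(2*x) + 97*exp(x) + 16)/(7*exp(3*x) + 21*exp(2*x) + 21*exp(x) + 7)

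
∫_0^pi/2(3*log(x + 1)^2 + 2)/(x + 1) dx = log(1 + pi/2)^3 + 2*log(1 + pi/2)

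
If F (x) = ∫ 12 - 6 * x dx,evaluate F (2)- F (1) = 3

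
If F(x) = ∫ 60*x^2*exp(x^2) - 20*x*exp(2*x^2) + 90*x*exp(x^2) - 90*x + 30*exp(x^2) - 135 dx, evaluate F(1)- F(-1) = -5*(-7 + E)^2 - 30 + 5*(-1 + E)^2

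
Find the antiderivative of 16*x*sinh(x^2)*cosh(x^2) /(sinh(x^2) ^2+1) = 8*log(cosh(x^2)) + C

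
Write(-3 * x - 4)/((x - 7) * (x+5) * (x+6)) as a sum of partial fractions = 14/(13*(x + 6)) - 11/(12*(x + 5)) - 25/(156*(x - 7))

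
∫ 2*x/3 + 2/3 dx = x^2/3 + 2*x/3 + C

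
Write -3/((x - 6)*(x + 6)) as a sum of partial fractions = 1/(4*(x + 6)) - 1/(4*(x - 6))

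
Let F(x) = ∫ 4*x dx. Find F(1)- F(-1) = 0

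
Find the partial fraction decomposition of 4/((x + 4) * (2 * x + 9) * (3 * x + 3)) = 16/(21*(2*x + 9)) - 4/(9*(x + 4)) + 4/(63*(x + 1))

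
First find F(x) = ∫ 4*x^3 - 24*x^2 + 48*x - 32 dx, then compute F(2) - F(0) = -16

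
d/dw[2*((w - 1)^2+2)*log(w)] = (4*w^2*log(w) + 2*w^2 - 4*w*log(w) - 4*w + 6)/w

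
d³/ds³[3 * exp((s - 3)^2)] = 24*s^3*exp(s^2 - 6*s + 9) - 216*s^2*exp(s^2 - 6*s + 9) + 684*s*exp(s^2 - 6*s + 9) - 756*exp(s^2 - 6*s + 9)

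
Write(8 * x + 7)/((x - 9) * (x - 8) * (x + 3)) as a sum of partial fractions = -17/(132*(x + 3)) - 71/(11*(x - 8)) + 79/(12*(x - 9))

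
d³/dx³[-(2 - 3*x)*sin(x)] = -3*x*cos(x) - 9*sin(x) + 2*cos(x)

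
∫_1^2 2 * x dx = 3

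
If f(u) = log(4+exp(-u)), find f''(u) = 4*exp(u)/(16*exp(2*u) + 8*exp(u) + 1)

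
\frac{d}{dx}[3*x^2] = 6*x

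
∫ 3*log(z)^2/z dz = log(z)^3 + C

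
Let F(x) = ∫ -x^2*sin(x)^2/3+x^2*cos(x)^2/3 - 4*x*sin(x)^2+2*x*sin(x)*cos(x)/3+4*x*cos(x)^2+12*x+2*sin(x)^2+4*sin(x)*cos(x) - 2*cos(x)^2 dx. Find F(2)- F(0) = 11*sin(4)/3 + 24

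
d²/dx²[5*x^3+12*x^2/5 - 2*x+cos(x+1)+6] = 30*x - cos(x + 1) + 24/5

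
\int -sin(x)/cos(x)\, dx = log(cos(x)) + C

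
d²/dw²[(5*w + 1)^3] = 750*w + 150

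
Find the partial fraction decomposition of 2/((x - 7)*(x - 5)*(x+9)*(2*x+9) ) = 16/(3933*(2*x + 9)) - 1/(1008*(x + 9)) - 1/(266*(x - 5)) + 1/(368*(x - 7))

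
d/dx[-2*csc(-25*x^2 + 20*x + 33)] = 40*(2 - 5*x)*cos(-25*x^2 + 20*x + 33)/(1 - cos(2*(-25*x^2 + 20*x + 33)))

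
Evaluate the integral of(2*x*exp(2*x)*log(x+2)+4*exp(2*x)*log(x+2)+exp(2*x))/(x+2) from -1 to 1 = exp(2)*log(3)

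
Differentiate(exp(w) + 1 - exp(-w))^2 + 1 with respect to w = (2*exp(4*w) + 2*exp(3*w) + 2*exp(w) - 2)*exp(-2*w)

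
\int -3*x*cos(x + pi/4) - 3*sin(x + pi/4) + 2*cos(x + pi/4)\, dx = (2 - 3*x)*sin(x + pi/4) + C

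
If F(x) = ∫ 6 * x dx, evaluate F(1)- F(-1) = 0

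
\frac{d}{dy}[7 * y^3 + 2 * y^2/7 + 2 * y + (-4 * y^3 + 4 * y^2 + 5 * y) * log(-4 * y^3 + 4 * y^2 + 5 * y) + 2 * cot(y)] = -12*y^2*log(y*(-4*y^2 + 4*y + 5)) + 9*y^2 + 8*y*log(y*(-4*y^2 + 4*y + 5)) + 60*y/7 + 5*log(y*(-4*y^2 + 4*y + 5)) + 5 - 2/tan(y)^2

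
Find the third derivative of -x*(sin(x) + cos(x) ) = -x*sin(x) + x*cos(x) + 3*sin(x) + 3*cos(x)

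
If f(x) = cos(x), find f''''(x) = cos(x)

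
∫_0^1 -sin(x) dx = -1 + cos(1)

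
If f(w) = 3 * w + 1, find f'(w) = 3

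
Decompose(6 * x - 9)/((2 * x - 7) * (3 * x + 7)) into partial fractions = 69/(35*(3*x + 7)) + 24/(35*(2*x - 7))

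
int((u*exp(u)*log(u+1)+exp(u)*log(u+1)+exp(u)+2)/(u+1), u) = (exp(u) + 2)*log(u + 1) + C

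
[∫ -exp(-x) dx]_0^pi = -1 + exp(-pi)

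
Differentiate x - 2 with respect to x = 1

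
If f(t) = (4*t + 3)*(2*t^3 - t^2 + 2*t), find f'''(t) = 192*t + 12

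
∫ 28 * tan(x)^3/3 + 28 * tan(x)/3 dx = 14*tan(x)^2/3 + C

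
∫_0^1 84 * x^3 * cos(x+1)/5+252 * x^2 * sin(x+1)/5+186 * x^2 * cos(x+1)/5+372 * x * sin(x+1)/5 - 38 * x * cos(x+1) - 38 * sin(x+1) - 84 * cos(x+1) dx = -68*sin(2) + 84*sin(1)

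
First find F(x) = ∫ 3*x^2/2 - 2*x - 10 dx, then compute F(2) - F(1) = -19/2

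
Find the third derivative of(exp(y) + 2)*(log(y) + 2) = (y^3*exp(y)*log(y) + 2*y^3*exp(y) + 3*y^2*exp(y) - 3*y*exp(y) + 2*exp(y) + 4)/y^3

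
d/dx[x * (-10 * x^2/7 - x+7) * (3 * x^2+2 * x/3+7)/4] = -75*x^4/14 - 83*x^3/21 + 31*x^2/4 - 7*x/6 + 49/4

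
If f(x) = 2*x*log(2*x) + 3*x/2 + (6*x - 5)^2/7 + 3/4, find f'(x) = 72*x/7 + 2*log(x) - 71/14 + 2*log(2)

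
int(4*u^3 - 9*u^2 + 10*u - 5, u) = u^4 - 3*u^3 + 5*u^2 - 5*u + C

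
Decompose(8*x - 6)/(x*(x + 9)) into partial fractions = 26/(3*(x + 9)) - 2/(3*x)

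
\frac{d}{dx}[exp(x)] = exp(x)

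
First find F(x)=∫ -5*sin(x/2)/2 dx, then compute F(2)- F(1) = -5*cos(1/2) + 5*cos(1)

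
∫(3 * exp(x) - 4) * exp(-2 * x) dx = (2 - 3*exp(x))*exp(-2*x) + C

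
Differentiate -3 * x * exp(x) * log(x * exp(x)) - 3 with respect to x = -3*x*(x + log(x))*exp(x) - 3*x*exp(x) - 3*(x + log(x))*exp(x) - 3*exp(x)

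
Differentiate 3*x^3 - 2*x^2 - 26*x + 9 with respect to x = 9*x^2 - 4*x - 26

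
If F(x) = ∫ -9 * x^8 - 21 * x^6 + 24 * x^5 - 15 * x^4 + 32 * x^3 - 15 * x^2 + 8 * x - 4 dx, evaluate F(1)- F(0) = 0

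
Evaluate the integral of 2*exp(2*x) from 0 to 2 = -1 + exp(4)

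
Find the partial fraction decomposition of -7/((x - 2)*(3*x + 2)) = 21/(8*(3*x + 2)) - 7/(8*(x - 2))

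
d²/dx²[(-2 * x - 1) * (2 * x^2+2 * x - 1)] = -24*x - 12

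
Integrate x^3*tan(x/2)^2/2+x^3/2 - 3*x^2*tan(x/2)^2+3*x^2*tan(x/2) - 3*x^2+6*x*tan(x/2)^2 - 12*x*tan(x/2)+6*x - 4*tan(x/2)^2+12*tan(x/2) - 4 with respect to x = (x - 2)^3*tan(x/2) + C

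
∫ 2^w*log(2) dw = 2^w + C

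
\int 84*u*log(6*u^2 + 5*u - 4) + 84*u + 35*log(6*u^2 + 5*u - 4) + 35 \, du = 7*(6*u^2 + 5*u - 4)*log(6*u^2 + 5*u - 4) + C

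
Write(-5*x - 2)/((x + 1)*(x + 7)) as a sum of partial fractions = -11/(2*(x + 7)) + 1/(2*(x + 1))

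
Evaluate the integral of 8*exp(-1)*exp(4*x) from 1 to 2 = -2*exp(3) + 2*exp(7)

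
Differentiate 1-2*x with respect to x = -2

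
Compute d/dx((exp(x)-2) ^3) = 3*exp(3*x) - 12*exp(2*x) + 12*exp(x)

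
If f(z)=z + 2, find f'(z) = 1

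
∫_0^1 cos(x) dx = sin(1)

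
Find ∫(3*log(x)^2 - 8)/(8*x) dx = log(x)^3/8 - log(x) + C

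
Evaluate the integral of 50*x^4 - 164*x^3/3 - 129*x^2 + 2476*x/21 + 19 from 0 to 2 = 218/7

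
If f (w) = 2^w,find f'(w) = 2^w*log(2)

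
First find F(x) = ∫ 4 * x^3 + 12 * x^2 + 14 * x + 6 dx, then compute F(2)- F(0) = 88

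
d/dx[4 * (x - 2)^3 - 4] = 12*x^2 - 48*x + 48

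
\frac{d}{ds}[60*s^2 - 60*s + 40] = 120*s - 60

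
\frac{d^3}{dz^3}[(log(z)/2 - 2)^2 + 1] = (2*log(z) - 11)/(2*z^3)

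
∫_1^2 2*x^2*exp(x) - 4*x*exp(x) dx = -2*E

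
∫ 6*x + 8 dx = 3*x^2 + 8*x + C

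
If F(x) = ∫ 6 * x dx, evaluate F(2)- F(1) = 9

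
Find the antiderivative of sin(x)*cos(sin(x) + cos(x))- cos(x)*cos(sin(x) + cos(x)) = -sin(sqrt(2)*sin(x + pi/4)) + C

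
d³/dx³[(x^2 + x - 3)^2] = 24*x + 12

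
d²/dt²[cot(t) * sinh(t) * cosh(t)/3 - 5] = -2*cosh(2*t)/3 + sinh(2*t)/tan(t) - 2*cosh(2*t)/(3*tan(t)^2) + sinh(2*t)/(3*tan(t)^3)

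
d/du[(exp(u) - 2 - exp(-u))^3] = (3*exp(6*u) - 12*exp(5*u) + 9*exp(4*u) + 9*exp(2*u) + 12*exp(u) + 3)*exp(-3*u)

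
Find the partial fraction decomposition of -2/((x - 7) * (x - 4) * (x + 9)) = -1/(104*(x + 9)) + 2/(39*(x - 4)) - 1/(24*(x - 7))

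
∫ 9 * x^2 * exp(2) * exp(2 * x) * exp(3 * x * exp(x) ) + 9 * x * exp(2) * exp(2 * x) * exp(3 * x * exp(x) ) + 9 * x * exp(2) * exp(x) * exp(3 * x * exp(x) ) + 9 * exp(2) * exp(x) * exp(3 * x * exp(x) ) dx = (3*x*exp(x) + 2)*exp(3*x*exp(x) + 2) + C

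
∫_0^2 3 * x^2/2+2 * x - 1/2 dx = 7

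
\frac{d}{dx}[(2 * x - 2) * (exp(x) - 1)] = 2*x*exp(x) - 2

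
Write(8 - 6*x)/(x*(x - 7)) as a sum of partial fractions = -34/(7*(x - 7)) - 8/(7*x)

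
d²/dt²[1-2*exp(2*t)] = -8*exp(2*t)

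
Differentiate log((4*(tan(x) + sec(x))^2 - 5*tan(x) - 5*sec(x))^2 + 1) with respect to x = -(7*sin(x)^2 - 60*sin(x)*cos(x) + 64*sin(x) - 60*cos(x) + 57)/(-20*sin(x)^3 + 4*sin(x)^2*cos(x) - 20*sin(x)^2 - 15*sin(x)*cos(x) + 20*sin(x) - 21*cos(x) + 20)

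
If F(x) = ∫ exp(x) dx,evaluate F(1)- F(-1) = E - exp(-1)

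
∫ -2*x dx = -x^2 + C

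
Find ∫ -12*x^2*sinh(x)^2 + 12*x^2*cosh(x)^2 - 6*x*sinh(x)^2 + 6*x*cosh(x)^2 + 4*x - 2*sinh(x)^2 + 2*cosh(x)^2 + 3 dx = 4*x^3 + 5*x^2 + 5*x + C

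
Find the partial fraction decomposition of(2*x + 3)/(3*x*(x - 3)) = 1/(x - 3) - 1/(3*x)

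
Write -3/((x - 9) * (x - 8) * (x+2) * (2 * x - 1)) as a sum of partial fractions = -8/(425*(2*x - 1)) + 3/(550*(x + 2)) + 1/(50*(x - 8)) - 3/(187*(x - 9))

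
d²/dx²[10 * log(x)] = -10/x^2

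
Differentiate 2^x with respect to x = 2^x*log(2)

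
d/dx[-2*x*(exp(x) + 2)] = -2*x*exp(x) - 2*exp(x) - 4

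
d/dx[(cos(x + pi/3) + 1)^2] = -2*sin(x + pi/3) - cos(2*x + pi/6)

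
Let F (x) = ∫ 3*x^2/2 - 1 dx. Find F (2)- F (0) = 2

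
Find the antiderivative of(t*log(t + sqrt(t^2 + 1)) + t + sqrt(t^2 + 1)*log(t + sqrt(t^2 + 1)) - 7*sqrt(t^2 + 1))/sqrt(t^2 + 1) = -8*t + (t + sqrt(t^2 + 1))*log(t + sqrt(t^2 + 1)) + C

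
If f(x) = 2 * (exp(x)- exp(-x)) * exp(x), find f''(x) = 8*exp(2*x)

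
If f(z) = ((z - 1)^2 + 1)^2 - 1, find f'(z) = 4*z^3 - 12*z^2 + 16*z - 8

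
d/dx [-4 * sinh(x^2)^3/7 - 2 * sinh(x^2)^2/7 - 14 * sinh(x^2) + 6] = -4*x*(2*sinh(x^2) + 6*cosh(x^2)^2 + 43)*cosh(x^2)/7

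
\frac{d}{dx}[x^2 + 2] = 2*x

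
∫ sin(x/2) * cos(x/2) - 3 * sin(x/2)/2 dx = sin(x/2)^2 + 3*cos(x/2) + C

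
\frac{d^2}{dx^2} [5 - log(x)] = x^(-2)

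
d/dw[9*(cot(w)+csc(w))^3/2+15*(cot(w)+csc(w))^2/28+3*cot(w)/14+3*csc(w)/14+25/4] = -3*(5*cos(w)^2 + 10*cos(w) + 5 + 62*cos(w)^3/sin(w) + 188*cos(w)^2/sin(w) + 190*cos(w)/sin(w) + 64/sin(w))/(14*sin(w)^3)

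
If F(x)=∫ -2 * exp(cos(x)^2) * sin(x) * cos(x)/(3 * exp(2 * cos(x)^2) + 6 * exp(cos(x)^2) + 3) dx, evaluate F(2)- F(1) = -E/(3*(exp(sin(1)^2) + E)) + E/(3*(exp(sin(2)^2) + E))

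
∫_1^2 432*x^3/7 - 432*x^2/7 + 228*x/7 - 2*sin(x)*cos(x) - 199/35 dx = cos(4)/2 - cos(2)/2 + 653/5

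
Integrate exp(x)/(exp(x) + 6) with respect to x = log(exp(x) + 6) + C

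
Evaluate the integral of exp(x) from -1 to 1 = E - exp(-1)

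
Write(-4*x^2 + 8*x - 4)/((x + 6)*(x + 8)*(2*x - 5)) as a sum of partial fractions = -12/(119*(2*x - 5)) - 54/(7*(x + 8)) + 98/(17*(x + 6))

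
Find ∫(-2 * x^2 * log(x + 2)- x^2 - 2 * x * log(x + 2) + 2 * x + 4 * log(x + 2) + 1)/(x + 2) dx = (-x^2 + 2*x + 1)*log(x + 2) + C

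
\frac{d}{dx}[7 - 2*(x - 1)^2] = 4 - 4*x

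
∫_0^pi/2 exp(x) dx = -1 + exp(pi/2)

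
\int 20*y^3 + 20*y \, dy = 5*y^4 + 10*y^2 + C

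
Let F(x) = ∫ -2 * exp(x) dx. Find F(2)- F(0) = 2 - 2*exp(2)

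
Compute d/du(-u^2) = -2*u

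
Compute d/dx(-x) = -1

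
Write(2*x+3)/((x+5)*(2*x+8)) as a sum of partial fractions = 7/(2*(x + 5)) - 5/(2*(x + 4))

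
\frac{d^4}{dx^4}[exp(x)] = exp(x)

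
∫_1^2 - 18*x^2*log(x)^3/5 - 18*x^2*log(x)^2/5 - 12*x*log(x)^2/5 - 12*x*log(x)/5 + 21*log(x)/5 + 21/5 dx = -48*log(2)^3/5 - 24*log(2)^2/5 + 42*log(2)/5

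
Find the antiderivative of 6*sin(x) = -6*cos(x) + C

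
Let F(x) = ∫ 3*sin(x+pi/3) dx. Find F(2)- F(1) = 3*cos(1 + pi/3) - 3*cos(pi/3 + 2)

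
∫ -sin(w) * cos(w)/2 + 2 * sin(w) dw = (cos(w) - 4)^2/4 + C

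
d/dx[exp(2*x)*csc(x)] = (2 - cos(x)/sin(x))*exp(2*x)/sin(x)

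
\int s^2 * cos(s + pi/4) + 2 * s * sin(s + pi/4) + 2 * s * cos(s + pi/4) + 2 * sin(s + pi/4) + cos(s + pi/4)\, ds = (s + 1)^2*sin(s + pi/4) + C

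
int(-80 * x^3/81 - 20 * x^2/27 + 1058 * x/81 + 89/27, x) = -20*x^4/81 - 20*x^3/81 + 529*x^2/81 + 89*x/27 + C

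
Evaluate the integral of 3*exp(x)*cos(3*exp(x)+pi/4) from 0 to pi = -sin(pi/4 + 3) + sin(pi/4 + 3*exp(pi))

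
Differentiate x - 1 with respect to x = 1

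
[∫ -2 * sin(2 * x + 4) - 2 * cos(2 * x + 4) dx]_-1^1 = -sin(6) - cos(2) + sin(2) + cos(6)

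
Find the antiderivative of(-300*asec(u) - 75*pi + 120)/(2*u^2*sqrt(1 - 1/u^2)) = -3*(20*asec(u) - 12 + 5*pi)^2/16 - 30*asec(u) + C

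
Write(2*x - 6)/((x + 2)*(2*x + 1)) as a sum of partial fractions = -14/(3*(2*x + 1)) + 10/(3*(x + 2))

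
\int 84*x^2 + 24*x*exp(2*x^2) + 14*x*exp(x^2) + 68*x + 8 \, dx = 28*x^3 + 34*x^2 + 8*x + 6*exp(2*x^2) + 7*exp(x^2) + C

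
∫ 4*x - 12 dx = 2*x^2 - 12*x + C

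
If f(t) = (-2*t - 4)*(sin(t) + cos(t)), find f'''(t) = -2*t*sin(t) + 2*t*cos(t) + 2*sin(t) + 10*cos(t)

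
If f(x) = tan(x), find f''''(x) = 24*tan(x)^5 + 40*tan(x)^3 + 16*tan(x)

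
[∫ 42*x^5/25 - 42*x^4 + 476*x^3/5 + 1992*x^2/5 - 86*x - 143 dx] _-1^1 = -186/5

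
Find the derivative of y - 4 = 1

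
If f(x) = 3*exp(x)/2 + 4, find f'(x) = 3*exp(x)/2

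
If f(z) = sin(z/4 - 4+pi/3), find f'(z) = cos(z/4 - 4 + pi/3)/4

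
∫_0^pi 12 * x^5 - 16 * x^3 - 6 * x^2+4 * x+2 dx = -2*pi^3 + 2*pi + 2*(-pi + pi^3)^2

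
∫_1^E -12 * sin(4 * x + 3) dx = -3*cos(7) + 3*cos(3 + 4*E)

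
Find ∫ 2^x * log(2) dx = 2^x + C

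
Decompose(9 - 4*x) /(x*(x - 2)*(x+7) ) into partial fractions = 37/(63*(x + 7)) + 1/(18*(x - 2)) - 9/(14*x)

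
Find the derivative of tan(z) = cos(z)^(-2)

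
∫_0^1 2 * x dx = 1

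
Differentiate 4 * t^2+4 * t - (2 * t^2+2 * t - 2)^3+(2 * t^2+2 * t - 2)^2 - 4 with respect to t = -48*t^5 - 120*t^4 + 16*t^3 + 144*t^2 - 28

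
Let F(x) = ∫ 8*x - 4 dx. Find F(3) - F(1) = 24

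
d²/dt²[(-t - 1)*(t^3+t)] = -12*t^2 - 6*t - 2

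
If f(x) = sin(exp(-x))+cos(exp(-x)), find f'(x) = -sqrt(2)*exp(-x)*sin(pi/4 - exp(-x))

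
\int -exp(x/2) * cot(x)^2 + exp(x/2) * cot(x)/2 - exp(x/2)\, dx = exp(x/2)*cot(x) + C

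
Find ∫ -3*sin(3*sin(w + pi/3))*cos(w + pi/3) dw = cos(3*sin(w + pi/3)) + C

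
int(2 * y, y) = y^2 + C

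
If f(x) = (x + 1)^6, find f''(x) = 30*x^4 + 120*x^3 + 180*x^2 + 120*x + 30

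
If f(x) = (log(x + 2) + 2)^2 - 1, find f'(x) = (2*log(x + 2) + 4)/(x + 2)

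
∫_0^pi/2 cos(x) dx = 1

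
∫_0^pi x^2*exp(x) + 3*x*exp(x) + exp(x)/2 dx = 1/2 + (-1 + 2*pi + 2*pi^2)*exp(pi)/2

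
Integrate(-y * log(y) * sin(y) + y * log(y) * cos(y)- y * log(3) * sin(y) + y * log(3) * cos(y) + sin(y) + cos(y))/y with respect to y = sqrt(2)*log(3*y)*sin(y + pi/4) + C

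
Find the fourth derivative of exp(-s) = exp(-s)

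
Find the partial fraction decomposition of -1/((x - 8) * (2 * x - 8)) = 1/(8*(x - 4)) - 1/(8*(x - 8))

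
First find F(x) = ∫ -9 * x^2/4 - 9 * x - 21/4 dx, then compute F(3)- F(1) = -66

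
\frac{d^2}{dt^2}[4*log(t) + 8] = -4/t^2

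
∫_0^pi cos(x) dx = 0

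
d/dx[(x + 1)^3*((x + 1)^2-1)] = 5*x^4 + 20*x^3 + 27*x^2 + 14*x + 2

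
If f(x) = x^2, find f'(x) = 2*x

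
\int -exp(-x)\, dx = exp(-x) + C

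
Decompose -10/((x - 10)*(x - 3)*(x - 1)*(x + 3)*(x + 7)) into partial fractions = -1/(544*(x + 7)) + 5/(624*(x + 3)) - 5/(288*(x - 1)) + 1/(84*(x - 3)) - 10/(13923*(x - 10))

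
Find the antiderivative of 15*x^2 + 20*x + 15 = 5*x^3 + 10*x^2 + 15*x + C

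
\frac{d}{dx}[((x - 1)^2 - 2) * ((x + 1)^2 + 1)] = 4*x^3 - 6*x - 6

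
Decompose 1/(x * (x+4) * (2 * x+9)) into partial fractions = 4/(9*(2*x + 9)) - 1/(4*(x + 4)) + 1/(36*x)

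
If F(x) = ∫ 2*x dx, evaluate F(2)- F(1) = 3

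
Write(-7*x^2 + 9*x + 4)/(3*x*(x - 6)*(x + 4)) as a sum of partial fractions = -6/(5*(x + 4)) - 97/(90*(x - 6)) - 1/(18*x)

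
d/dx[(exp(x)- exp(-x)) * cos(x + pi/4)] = sqrt(2)*(-exp(2*x)*sin(x) + cos(x))*exp(-x)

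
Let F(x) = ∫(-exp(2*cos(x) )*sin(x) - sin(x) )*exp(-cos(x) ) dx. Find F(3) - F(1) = -exp(-cos(3)) - exp(cos(1)) + exp(cos(3)) + exp(-cos(1))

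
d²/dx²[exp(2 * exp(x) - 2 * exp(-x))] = (4*exp(2*exp(x) - 2*exp(-x)) - 2*exp(x + 2*exp(x) - 2*exp(-x)) + 8*exp(2*x + 2*exp(x) - 2*exp(-x)) + 2*exp(3*x + 2*exp(x) - 2*exp(-x)) + 4*exp(4*x + 2*exp(x) - 2*exp(-x)))*exp(-2*x)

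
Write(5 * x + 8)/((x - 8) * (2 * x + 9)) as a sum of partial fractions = 29/(25*(2*x + 9)) + 48/(25*(x - 8))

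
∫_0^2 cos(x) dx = sin(2)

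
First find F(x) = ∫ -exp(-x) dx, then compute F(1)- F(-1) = -E + exp(-1)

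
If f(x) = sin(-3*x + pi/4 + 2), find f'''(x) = 27*cos(-3*x + pi/4 + 2)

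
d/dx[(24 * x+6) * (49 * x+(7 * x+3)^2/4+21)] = 882*x^2 + 3003*x + 915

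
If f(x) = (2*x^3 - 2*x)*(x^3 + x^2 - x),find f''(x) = 60*x^4 + 40*x^3 - 48*x^2 - 12*x + 4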